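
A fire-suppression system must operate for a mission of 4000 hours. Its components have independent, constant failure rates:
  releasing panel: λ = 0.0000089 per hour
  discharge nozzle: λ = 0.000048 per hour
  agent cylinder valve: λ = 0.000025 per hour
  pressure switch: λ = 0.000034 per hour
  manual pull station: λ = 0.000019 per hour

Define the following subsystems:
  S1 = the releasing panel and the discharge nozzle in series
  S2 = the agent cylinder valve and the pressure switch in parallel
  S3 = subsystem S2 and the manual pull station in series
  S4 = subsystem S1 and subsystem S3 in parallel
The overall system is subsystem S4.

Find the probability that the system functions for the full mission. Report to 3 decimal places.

0.983

R(releasing panel) = exp(−0.0000089 × 4000) = 0.96503
R(discharge nozzle) = exp(−0.000048 × 4000) = 0.82531
R(agent cylinder valve) = exp(−0.000025 × 4000) = 0.90484
R(pressure switch) = exp(−0.000034 × 4000) = 0.87284
R(manual pull station) = exp(−0.000019 × 4000) = 0.92682
Series (releasing panel and discharge nozzle): 0.96503 × 0.82531 = 0.79645
Parallel (agent cylinder valve and pressure switch): 1 − (1 − 0.90484)(1 − 0.87284) = 0.98790
Series ([0.98790] and manual pull station): 0.98790 × 0.92682 = 0.91561
Parallel ([0.79645] and [0.91561]): 1 − (1 − 0.79645)(1 − 0.91561) = 0.983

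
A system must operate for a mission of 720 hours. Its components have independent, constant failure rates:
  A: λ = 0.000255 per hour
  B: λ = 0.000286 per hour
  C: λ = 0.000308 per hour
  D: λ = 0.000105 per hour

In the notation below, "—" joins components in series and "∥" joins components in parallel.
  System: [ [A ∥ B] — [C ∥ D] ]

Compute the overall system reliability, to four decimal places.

R(A) = exp(−0.000255 × 720) = 0.832269
R(B) = exp(−0.000286 × 720) = 0.813898
R(C) = exp(−0.000308 × 720) = 0.801108
R(D) = exp(−0.000105 × 720) = 0.927187
Parallel (A and B): 1 − (1 − 0.832269)(1 − 0.813898) = 0.968785
Parallel (C and D): 1 − (1 − 0.801108)(1 − 0.927187) = 0.985518
Series ([0.968785] and [0.985518]): 0.968785 × 0.985518 = 0.9548

0.9548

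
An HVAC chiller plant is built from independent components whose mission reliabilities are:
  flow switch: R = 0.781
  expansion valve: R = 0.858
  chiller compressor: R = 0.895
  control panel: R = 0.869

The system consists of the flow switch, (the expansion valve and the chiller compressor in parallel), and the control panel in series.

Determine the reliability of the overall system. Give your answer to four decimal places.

0.6686

Parallel (expansion valve and chiller compressor): 1 − (1 − 0.858000)(1 − 0.895000) = 0.985090
Series (flow switch, [0.985090], and control panel): 0.781000 × 0.985090 × 0.869000 = 0.6686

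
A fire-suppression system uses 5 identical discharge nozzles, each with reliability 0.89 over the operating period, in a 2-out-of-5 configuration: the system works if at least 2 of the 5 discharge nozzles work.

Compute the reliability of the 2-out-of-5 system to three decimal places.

0.999

R = Σ_{i=2}^{5} C(5,i) p^i (1−p)^{5−i} with p = 0.89
C(5,2)·0.89^2·0.11^3 = 0.01054
C(5,3)·0.89^3·0.11^2 = 0.08530
C(5,4)·0.89^4·0.11^1 = 0.34508
C(5,5)·0.89^5·0.11^0 = 0.55841
Sum = 0.999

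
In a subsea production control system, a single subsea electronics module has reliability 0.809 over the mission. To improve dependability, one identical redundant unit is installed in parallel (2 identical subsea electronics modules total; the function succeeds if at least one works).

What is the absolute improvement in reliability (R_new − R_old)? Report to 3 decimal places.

0.155

R_before = 0.809
R_after = 1 − (1 − 0.809)^2 = 0.964
ΔR = 0.964 − 0.809 = 0.155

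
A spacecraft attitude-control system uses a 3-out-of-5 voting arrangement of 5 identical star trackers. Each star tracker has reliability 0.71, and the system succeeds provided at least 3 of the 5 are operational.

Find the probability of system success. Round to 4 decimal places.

0.8499

R = Σ_{i=3}^{5} C(5,i) p^i (1−p)^{5−i} with p = 0.71
C(5,3)·0.71^3·0.29^2 = 0.301003
C(5,4)·0.71^4·0.29^1 = 0.368469
C(5,5)·0.71^5·0.29^0 = 0.180423
Sum = 0.8499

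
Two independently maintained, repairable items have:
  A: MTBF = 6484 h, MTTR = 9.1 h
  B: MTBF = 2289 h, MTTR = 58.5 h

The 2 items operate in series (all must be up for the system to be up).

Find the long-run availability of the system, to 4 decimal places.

0.9737

A(A) = MTBF/(MTBF+MTTR) = 6484/(6484+9.1) = 0.998599
A(B) = MTBF/(MTBF+MTTR) = 2289/(2289+58.5) = 0.975080
Series availability: 0.998599 × 0.975080 = 0.9737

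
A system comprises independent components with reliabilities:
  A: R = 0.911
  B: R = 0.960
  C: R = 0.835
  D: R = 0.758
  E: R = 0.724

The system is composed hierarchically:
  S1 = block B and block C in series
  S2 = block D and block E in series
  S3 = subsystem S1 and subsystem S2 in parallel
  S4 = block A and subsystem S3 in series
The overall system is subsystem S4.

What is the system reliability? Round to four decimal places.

0.8294

Series (B and C): 0.960000 × 0.835000 = 0.801600
Series (D and E): 0.758000 × 0.724000 = 0.548792
Parallel ([0.801600] and [0.548792]): 1 − (1 − 0.801600)(1 − 0.548792) = 0.910480
Series (A and [0.910480]): 0.911000 × 0.910480 = 0.8294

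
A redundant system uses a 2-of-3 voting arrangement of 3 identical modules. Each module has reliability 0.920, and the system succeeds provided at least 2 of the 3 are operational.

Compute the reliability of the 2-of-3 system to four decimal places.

0.9818

R = Σ_{i=2}^{3} C(3,i) p^i (1−p)^{3−i} with p = 0.920
C(3,2)·0.920^2·0.080^1 = 0.203136
C(3,3)·0.920^3·0.080^0 = 0.778688
Sum = 0.9818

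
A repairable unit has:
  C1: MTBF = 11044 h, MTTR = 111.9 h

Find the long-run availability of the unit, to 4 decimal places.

0.9900

A(C1) = MTBF/(MTBF+MTTR) = 11044/(11044+111.9) = 0.9900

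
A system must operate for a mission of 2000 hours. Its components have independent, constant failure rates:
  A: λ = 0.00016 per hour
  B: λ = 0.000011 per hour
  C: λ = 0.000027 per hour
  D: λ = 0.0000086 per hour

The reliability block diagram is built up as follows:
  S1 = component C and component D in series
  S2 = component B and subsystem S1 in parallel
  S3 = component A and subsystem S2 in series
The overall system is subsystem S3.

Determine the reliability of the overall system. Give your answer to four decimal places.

R(A) = exp(−0.00016 × 2000) = 0.726149
R(B) = exp(−0.000011 × 2000) = 0.978240
R(C) = exp(−0.000027 × 2000) = 0.947432
R(D) = exp(−0.0000086 × 2000) = 0.982947
Series (C and D): 0.947432 × 0.982947 = 0.931275
Parallel (B and [0.931275]): 1 − (1 − 0.978240)(1 − 0.931275) = 0.998505
Series (A and [0.998505]): 0.726149 × 0.998505 = 0.7251

0.7251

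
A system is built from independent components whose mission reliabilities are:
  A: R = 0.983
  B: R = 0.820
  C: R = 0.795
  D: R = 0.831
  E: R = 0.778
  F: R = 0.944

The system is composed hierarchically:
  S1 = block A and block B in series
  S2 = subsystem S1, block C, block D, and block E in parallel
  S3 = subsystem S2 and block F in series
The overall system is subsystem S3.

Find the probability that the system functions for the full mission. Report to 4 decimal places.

Series (A and B): 0.983000 × 0.820000 = 0.806060
Parallel ([0.806060], C, D, and E): 1 − (1 − 0.806060)(1 − 0.795000)(1 − 0.831000)(1 − 0.778000) = 0.998508
Series ([0.998508] and F): 0.998508 × 0.944000 = 0.9426

0.9426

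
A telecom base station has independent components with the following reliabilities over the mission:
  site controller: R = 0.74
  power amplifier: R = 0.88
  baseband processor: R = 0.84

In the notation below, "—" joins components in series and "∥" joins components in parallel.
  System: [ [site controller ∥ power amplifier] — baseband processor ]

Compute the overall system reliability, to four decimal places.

0.8138

Parallel (site controller and power amplifier): 1 − (1 − 0.740000)(1 − 0.880000) = 0.968800
Series ([0.968800] and baseband processor): 0.968800 × 0.840000 = 0.8138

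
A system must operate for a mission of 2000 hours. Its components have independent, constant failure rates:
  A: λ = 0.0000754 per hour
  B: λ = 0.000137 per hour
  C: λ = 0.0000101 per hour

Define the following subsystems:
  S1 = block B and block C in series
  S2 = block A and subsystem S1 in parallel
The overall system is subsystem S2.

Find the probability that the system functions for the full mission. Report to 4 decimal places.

R(A) = exp(−0.0000754 × 2000) = 0.860020
R(B) = exp(−0.000137 × 2000) = 0.760332
R(C) = exp(−0.0000101 × 2000) = 0.980003
Series (B and C): 0.760332 × 0.980003 = 0.745128
Parallel (A and [0.745128]): 1 − (1 − 0.860020)(1 − 0.745128) = 0.9643

0.9643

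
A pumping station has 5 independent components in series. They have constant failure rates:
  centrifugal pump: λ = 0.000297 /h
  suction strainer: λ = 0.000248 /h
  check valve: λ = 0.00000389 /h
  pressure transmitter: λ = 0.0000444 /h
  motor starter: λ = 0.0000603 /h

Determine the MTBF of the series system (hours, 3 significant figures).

Series of exponential components: λ_sys = Σ λ_i
λ_sys = 0.000297 + 0.000248 + 0.00000389 + 0.0000444 + 0.0000603 = 6.5359e-04 /h
MTBF = 1 / λ_sys = 1530 h

1530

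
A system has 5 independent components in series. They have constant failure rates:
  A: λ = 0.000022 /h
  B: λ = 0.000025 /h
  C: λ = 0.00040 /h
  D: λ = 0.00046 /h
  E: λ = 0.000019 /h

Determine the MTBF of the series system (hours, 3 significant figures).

1080

Series of exponential components: λ_sys = Σ λ_i
λ_sys = 0.000022 + 0.000025 + 0.00040 + 0.00046 + 0.000019 = 9.2600e-04 /h
MTBF = 1 / λ_sys = 1080 h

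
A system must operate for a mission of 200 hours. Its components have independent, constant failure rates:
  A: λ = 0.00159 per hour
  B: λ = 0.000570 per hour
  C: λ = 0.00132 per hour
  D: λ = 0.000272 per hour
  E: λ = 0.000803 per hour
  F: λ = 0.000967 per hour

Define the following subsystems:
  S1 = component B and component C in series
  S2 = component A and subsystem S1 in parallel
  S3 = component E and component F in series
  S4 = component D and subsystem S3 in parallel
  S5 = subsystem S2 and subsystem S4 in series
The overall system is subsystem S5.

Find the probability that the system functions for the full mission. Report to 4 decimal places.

R(A) = exp(−0.00159 × 200) = 0.727603
R(B) = exp(−0.000570 × 200) = 0.892258
R(C) = exp(−0.00132 × 200) = 0.767974
R(D) = exp(−0.000272 × 200) = 0.947053
R(E) = exp(−0.000803 × 200) = 0.851633
R(F) = exp(−0.000967 × 200) = 0.824152
Series (B and C): 0.892258 × 0.767974 = 0.685231
Parallel (A and [0.685231]): 1 − (1 − 0.727603)(1 − 0.685231) = 0.914258
Series (E and F): 0.851633 × 0.824152 = 0.701875
Parallel (D and [0.701875]): 1 − (1 − 0.947053)(1 − 0.701875) = 0.984215
Series ([0.914258] and [0.984215]): 0.914258 × 0.984215 = 0.8998

0.8998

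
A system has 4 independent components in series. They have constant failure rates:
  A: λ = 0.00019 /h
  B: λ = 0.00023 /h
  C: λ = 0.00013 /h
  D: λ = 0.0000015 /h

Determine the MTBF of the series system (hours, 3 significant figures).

1810

Series of exponential components: λ_sys = Σ λ_i
λ_sys = 0.00019 + 0.00023 + 0.00013 + 0.0000015 = 5.5150e-04 /h
MTBF = 1 / λ_sys = 1810 h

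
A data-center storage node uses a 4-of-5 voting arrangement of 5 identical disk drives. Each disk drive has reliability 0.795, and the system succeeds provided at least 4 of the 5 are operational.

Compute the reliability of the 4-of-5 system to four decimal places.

0.7270

R = Σ_{i=4}^{5} C(5,i) p^i (1−p)^{5−i} with p = 0.795
C(5,4)·0.795^4·0.205^1 = 0.409442
C(5,5)·0.795^5·0.205^0 = 0.317567
Sum = 0.7270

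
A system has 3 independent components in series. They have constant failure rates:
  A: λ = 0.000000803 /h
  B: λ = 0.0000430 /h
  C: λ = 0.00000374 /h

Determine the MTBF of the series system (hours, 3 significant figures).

Series of exponential components: λ_sys = Σ λ_i
λ_sys = 0.000000803 + 0.0000430 + 0.00000374 = 4.7543e-05 /h
MTBF = 1 / λ_sys = 21000 h

21000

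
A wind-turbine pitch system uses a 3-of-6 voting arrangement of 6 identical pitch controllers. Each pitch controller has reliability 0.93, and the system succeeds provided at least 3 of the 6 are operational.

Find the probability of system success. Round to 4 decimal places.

R = Σ_{i=3}^{6} C(6,i) p^i (1−p)^{6−i} with p = 0.93
C(6,3)·0.93^3·0.07^3 = 0.005518
C(6,4)·0.93^4·0.07^2 = 0.054982
C(6,5)·0.93^5·0.07^1 = 0.292189
C(6,6)·0.93^6·0.07^0 = 0.646990
Sum = 0.9997

0.9997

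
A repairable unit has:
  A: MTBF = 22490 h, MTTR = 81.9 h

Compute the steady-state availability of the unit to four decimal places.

0.9964

A(A) = MTBF/(MTBF+MTTR) = 22490/(22490+81.9) = 0.9964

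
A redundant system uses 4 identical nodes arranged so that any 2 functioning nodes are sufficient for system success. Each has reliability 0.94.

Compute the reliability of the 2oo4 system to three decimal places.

R = Σ_{i=2}^{4} C(4,i) p^i (1−p)^{4−i} with p = 0.94
C(4,2)·0.94^2·0.06^2 = 0.01909
C(4,3)·0.94^3·0.06^1 = 0.19934
C(4,4)·0.94^4·0.06^0 = 0.78075
Sum = 0.999

0.999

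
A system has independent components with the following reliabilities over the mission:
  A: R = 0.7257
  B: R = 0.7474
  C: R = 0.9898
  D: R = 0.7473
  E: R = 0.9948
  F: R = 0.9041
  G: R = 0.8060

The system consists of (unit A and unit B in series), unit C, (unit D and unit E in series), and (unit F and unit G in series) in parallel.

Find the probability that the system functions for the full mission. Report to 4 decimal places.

0.9997

Series (A and B): 0.725700 × 0.747400 = 0.542388
Series (D and E): 0.747300 × 0.994800 = 0.743414
Series (F and G): 0.904100 × 0.806000 = 0.728705
Parallel ([0.542388], C, [0.743414], and [0.728705]): 1 − (1 − 0.542388)(1 − 0.989800)(1 − 0.743414)(1 − 0.728705) = 0.9997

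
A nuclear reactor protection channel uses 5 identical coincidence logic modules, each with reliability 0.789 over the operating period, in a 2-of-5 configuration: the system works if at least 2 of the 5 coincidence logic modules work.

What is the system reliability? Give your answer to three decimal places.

R = Σ_{i=2}^{5} C(5,i) p^i (1−p)^{5−i} with p = 0.789
C(5,2)·0.789^2·0.211^3 = 0.05848
C(5,3)·0.789^3·0.211^2 = 0.21867
C(5,4)·0.789^4·0.211^1 = 0.40885
C(5,5)·0.789^5·0.211^0 = 0.30576
Sum = 0.992

0.992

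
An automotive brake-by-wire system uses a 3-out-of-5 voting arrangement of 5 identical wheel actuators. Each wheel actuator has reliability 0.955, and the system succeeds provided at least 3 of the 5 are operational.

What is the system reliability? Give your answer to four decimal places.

0.9991

R = Σ_{i=3}^{5} C(5,i) p^i (1−p)^{5−i} with p = 0.955
C(5,3)·0.955^3·0.045^2 = 0.017637
C(5,4)·0.955^4·0.045^1 = 0.187153
C(5,5)·0.955^5·0.045^0 = 0.794359
Sum = 0.9991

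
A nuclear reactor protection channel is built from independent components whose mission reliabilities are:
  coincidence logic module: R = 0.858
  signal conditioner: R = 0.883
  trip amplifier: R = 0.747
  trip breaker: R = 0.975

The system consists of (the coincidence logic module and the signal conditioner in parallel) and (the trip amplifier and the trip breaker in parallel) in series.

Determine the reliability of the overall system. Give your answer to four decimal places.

Parallel (coincidence logic module and signal conditioner): 1 − (1 − 0.858000)(1 − 0.883000) = 0.983386
Parallel (trip amplifier and trip breaker): 1 − (1 − 0.747000)(1 − 0.975000) = 0.993675
Series ([0.983386] and [0.993675]): 0.983386 × 0.993675 = 0.9772

0.9772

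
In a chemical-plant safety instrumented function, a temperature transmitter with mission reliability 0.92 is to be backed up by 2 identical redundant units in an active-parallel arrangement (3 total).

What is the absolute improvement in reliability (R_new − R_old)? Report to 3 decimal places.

R_before = 0.92
R_after = 1 − (1 − 0.92)^3 = 0.999
ΔR = 0.999 − 0.92 = 0.079

0.079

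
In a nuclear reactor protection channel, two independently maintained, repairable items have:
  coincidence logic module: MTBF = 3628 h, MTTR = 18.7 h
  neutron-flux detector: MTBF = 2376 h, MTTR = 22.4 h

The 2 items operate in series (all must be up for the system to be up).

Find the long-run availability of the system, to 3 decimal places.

A(coincidence logic module) = MTBF/(MTBF+MTTR) = 3628/(3628+18.7) = 0.994872
A(neutron-flux detector) = MTBF/(MTBF+MTTR) = 2376/(2376+22.4) = 0.990660
Series availability: 0.994872 × 0.990660 = 0.986

0.986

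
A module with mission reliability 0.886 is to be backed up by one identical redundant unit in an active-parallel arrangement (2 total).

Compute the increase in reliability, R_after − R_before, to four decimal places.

0.1010

R_before = 0.886
R_after = 1 − (1 − 0.886)^2 = 0.9870
ΔR = 0.9870 − 0.886 = 0.1010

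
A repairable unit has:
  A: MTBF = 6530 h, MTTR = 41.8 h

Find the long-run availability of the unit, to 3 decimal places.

A(A) = MTBF/(MTBF+MTTR) = 6530/(6530+41.8) = 0.994

0.994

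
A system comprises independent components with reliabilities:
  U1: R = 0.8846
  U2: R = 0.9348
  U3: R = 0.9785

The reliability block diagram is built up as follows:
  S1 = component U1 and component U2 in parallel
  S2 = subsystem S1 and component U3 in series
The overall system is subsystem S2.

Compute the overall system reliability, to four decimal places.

Parallel (U1 and U2): 1 − (1 − 0.884600)(1 − 0.934800) = 0.992476
Series ([0.992476] and U3): 0.992476 × 0.978500 = 0.9711

0.9711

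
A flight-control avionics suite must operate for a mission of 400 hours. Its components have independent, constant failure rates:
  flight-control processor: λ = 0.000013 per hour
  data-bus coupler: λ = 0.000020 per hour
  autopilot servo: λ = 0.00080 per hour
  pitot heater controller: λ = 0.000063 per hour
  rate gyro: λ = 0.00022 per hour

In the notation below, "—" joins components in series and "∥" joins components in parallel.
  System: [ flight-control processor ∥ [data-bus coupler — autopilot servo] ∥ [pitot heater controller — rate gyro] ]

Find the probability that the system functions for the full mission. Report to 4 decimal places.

0.9998

R(flight-control processor) = exp(−0.000013 × 400) = 0.994813
R(data-bus coupler) = exp(−0.000020 × 400) = 0.992032
R(autopilot servo) = exp(−0.00080 × 400) = 0.726149
R(pitot heater controller) = exp(−0.000063 × 400) = 0.975115
R(rate gyro) = exp(−0.00022 × 400) = 0.915761
Series (data-bus coupler and autopilot servo): 0.992032 × 0.726149 = 0.720363
Series (pitot heater controller and rate gyro): 0.975115 × 0.915761 = 0.892972
Parallel (flight-control processor, [0.720363], and [0.892972]): 1 − (1 − 0.994813)(1 − 0.720363)(1 − 0.892972) = 0.9998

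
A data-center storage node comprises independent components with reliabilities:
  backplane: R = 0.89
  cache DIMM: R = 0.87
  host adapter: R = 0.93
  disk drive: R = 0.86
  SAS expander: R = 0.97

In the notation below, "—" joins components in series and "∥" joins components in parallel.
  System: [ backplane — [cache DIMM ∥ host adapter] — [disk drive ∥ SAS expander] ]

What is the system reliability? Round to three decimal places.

Parallel (cache DIMM and host adapter): 1 − (1 − 0.87000)(1 − 0.93000) = 0.99090
Parallel (disk drive and SAS expander): 1 − (1 − 0.86000)(1 − 0.97000) = 0.99580
Series (backplane, [0.99090], and [0.99580]): 0.89000 × 0.99090 × 0.99580 = 0.878

0.878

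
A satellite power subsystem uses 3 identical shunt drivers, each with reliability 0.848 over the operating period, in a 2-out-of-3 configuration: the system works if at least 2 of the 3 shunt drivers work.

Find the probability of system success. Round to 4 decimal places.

0.9377

R = Σ_{i=2}^{3} C(3,i) p^i (1−p)^{3−i} with p = 0.848
C(3,2)·0.848^2·0.152^1 = 0.327911
C(3,3)·0.848^3·0.152^0 = 0.609800
Sum = 0.9377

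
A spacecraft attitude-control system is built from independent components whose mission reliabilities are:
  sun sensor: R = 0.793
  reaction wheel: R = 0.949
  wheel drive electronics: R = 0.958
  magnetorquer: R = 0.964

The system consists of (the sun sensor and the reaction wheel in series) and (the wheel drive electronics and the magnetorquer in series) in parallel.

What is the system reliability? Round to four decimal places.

0.9811

Series (sun sensor and reaction wheel): 0.793000 × 0.949000 = 0.752557
Series (wheel drive electronics and magnetorquer): 0.958000 × 0.964000 = 0.923512
Parallel ([0.752557] and [0.923512]): 1 − (1 − 0.752557)(1 − 0.923512) = 0.9811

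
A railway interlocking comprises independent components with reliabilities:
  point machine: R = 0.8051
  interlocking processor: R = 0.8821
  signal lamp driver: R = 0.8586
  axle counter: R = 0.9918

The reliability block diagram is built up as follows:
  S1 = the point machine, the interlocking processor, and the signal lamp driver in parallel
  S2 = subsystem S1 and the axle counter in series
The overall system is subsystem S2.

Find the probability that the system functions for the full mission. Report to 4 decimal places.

0.9886

Parallel (point machine, interlocking processor, and signal lamp driver): 1 − (1 − 0.805100)(1 − 0.882100)(1 − 0.858600) = 0.996751
Series ([0.996751] and axle counter): 0.996751 × 0.991800 = 0.9886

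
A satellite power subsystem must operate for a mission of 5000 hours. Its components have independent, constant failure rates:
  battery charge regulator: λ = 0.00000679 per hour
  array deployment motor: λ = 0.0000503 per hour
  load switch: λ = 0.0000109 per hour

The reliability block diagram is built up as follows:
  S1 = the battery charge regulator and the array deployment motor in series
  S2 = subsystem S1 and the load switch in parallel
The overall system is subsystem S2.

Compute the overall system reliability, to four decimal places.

R(battery charge regulator) = exp(−0.00000679 × 5000) = 0.966620
R(array deployment motor) = exp(−0.0000503 × 5000) = 0.777633
R(load switch) = exp(−0.0000109 × 5000) = 0.946959
Series (battery charge regulator and array deployment motor): 0.966620 × 0.777633 = 0.751676
Parallel ([0.751676] and load switch): 1 − (1 − 0.751676)(1 − 0.946959) = 0.9868

0.9868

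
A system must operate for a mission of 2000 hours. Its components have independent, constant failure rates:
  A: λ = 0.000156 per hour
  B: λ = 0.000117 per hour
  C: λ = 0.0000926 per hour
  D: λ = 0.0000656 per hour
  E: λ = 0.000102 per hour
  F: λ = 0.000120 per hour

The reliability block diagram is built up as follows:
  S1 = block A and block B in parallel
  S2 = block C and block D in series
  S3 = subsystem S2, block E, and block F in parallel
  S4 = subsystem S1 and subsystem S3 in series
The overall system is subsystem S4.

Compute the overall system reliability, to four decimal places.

R(A) = exp(−0.000156 × 2000) = 0.731982
R(B) = exp(−0.000117 × 2000) = 0.791362
R(C) = exp(−0.0000926 × 2000) = 0.830938
R(D) = exp(−0.0000656 × 2000) = 0.877042
R(E) = exp(−0.000102 × 2000) = 0.815462
R(F) = exp(−0.000120 × 2000) = 0.786628
Parallel (A and B): 1 − (1 − 0.731982)(1 − 0.791362) = 0.944081
Series (C and D): 0.830938 × 0.877042 = 0.728768
Parallel ([0.728768], E, and F): 1 − (1 − 0.728768)(1 − 0.815462)(1 − 0.786628) = 0.989320
Series ([0.944081] and [0.989320]): 0.944081 × 0.989320 = 0.9340

0.9340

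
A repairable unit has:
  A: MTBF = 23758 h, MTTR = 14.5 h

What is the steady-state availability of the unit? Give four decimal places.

0.9994

A(A) = MTBF/(MTBF+MTTR) = 23758/(23758+14.5) = 0.9994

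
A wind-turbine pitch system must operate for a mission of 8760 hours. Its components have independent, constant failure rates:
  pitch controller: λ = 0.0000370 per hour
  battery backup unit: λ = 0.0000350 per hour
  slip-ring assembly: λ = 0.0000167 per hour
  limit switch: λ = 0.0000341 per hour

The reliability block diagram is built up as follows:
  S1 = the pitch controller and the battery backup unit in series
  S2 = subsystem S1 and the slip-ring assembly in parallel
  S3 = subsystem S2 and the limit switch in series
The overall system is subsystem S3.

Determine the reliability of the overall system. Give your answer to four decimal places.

R(pitch controller) = exp(−0.0000370 × 8760) = 0.723163
R(battery backup unit) = exp(−0.0000350 × 8760) = 0.735945
R(slip-ring assembly) = exp(−0.0000167 × 8760) = 0.863905
R(limit switch) = exp(−0.0000341 × 8760) = 0.741770
Series (pitch controller and battery backup unit): 0.723163 × 0.735945 = 0.532208
Parallel ([0.532208] and slip-ring assembly): 1 − (1 − 0.532208)(1 − 0.863905) = 0.936336
Series ([0.936336] and limit switch): 0.936336 × 0.741770 = 0.6945

0.6945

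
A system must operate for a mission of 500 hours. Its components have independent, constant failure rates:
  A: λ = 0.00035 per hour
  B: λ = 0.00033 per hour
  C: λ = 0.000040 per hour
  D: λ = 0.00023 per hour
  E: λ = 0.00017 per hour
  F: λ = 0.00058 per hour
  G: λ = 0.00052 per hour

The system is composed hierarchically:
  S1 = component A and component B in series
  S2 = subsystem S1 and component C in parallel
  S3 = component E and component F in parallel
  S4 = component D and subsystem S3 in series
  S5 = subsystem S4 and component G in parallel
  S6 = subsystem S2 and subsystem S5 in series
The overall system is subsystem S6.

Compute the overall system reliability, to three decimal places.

0.965

R(A) = exp(−0.00035 × 500) = 0.83946
R(B) = exp(−0.00033 × 500) = 0.84789
R(C) = exp(−0.000040 × 500) = 0.98020
R(D) = exp(−0.00023 × 500) = 0.89137
R(E) = exp(−0.00017 × 500) = 0.91851
R(F) = exp(−0.00058 × 500) = 0.74826
R(G) = exp(−0.00052 × 500) = 0.77105
Series (A and B): 0.83946 × 0.84789 = 0.71177
Parallel ([0.71177] and C): 1 − (1 − 0.71177)(1 − 0.98020) = 0.99429
Parallel (E and F): 1 − (1 − 0.91851)(1 − 0.74826) = 0.97949
Series (D and [0.97949]): 0.89137 × 0.97949 = 0.87309
Parallel ([0.87309] and G): 1 − (1 − 0.87309)(1 − 0.77105) = 0.97094
Series ([0.99429] and [0.97094]): 0.99429 × 0.97094 = 0.965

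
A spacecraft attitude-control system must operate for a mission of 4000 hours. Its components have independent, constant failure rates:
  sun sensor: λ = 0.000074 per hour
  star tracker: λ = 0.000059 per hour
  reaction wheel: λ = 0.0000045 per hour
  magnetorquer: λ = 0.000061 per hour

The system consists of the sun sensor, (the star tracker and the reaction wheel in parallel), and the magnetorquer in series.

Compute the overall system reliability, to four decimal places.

R(sun sensor) = exp(−0.000074 × 4000) = 0.743787
R(star tracker) = exp(−0.000059 × 4000) = 0.789781
R(reaction wheel) = exp(−0.0000045 × 4000) = 0.982161
R(magnetorquer) = exp(−0.000061 × 4000) = 0.783488
Parallel (star tracker and reaction wheel): 1 − (1 − 0.789781)(1 − 0.982161) = 0.996250
Series (sun sensor, [0.996250], and magnetorquer): 0.743787 × 0.996250 × 0.783488 = 0.5806

0.5806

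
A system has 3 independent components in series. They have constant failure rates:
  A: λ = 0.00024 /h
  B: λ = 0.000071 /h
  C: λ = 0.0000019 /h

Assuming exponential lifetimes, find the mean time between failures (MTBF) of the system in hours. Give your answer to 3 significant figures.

3200

Series of exponential components: λ_sys = Σ λ_i
λ_sys = 0.00024 + 0.000071 + 0.0000019 = 3.1290e-04 /h
MTBF = 1 / λ_sys = 3200 h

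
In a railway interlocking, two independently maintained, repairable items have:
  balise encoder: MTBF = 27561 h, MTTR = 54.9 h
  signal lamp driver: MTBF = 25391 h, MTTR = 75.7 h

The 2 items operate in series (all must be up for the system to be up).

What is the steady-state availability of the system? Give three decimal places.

0.995

A(balise encoder) = MTBF/(MTBF+MTTR) = 27561/(27561+54.9) = 0.998012
A(signal lamp driver) = MTBF/(MTBF+MTTR) = 25391/(25391+75.7) = 0.997027
Series availability: 0.998012 × 0.997027 = 0.995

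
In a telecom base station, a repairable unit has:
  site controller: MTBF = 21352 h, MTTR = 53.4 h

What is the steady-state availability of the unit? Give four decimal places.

0.9975

A(site controller) = MTBF/(MTBF+MTTR) = 21352/(21352+53.4) = 0.9975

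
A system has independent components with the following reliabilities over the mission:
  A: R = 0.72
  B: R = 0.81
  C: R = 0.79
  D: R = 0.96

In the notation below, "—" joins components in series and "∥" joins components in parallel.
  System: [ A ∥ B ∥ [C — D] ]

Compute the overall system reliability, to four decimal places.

Series (C and D): 0.790000 × 0.960000 = 0.758400
Parallel (A, B, and [0.758400]): 1 − (1 − 0.720000)(1 − 0.810000)(1 − 0.758400) = 0.9871

0.9871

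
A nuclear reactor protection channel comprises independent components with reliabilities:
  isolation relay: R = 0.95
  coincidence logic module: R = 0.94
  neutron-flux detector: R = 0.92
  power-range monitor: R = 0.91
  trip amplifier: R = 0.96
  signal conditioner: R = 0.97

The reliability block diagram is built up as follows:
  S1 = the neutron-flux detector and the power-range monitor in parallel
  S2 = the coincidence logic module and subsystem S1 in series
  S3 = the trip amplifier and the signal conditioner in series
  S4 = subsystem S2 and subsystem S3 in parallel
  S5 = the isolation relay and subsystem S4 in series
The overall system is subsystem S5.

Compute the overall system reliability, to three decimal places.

0.946

Parallel (neutron-flux detector and power-range monitor): 1 − (1 − 0.92000)(1 − 0.91000) = 0.99280
Series (coincidence logic module and [0.99280]): 0.94000 × 0.99280 = 0.93323
Series (trip amplifier and signal conditioner): 0.96000 × 0.97000 = 0.93120
Parallel ([0.93323] and [0.93120]): 1 − (1 − 0.93323)(1 − 0.93120) = 0.99541
Series (isolation relay and [0.99541]): 0.95000 × 0.99541 = 0.946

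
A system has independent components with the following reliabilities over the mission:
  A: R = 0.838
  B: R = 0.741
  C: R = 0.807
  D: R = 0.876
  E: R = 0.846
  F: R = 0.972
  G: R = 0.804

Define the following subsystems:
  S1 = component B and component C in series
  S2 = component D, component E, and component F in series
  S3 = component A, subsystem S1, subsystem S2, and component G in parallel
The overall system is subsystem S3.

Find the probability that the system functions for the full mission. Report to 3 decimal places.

Series (B and C): 0.74100 × 0.80700 = 0.59799
Series (D, E, and F): 0.87600 × 0.84600 × 0.97200 = 0.72035
Parallel (A, [0.59799], [0.72035], and G): 1 − (1 − 0.83800)(1 − 0.59799)(1 − 0.72035)(1 − 0.80400) = 0.996

0.996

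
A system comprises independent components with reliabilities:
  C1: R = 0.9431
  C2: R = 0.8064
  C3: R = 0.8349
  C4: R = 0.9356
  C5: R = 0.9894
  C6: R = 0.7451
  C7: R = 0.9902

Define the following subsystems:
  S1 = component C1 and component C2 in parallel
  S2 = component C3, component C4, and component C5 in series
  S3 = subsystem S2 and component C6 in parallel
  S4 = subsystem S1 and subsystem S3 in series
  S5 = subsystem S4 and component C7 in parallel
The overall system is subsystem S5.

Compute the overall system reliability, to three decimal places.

0.999

Parallel (C1 and C2): 1 − (1 − 0.94310)(1 − 0.80640) = 0.98898
Series (C3, C4, and C5): 0.83490 × 0.93560 × 0.98940 = 0.77285
Parallel ([0.77285] and C6): 1 − (1 − 0.77285)(1 − 0.74510) = 0.94210
Series ([0.98898] and [0.94210]): 0.98898 × 0.94210 = 0.93172
Parallel ([0.93172] and C7): 1 − (1 − 0.93172)(1 − 0.99020) = 0.999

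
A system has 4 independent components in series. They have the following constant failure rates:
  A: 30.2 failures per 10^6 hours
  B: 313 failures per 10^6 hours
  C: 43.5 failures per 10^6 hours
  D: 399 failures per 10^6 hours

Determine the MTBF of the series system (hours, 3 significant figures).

Series of exponential components: λ_sys = Σ λ_i
λ_sys = 0.0000302 + 0.000313 + 0.0000435 + 0.000399 = 7.8570e-04 /h
MTBF = 1 / λ_sys = 1270 h

1270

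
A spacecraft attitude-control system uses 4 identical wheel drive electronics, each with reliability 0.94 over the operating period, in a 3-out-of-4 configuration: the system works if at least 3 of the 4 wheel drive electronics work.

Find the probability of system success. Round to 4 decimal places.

0.9801

R = Σ_{i=3}^{4} C(4,i) p^i (1−p)^{4−i} with p = 0.94
C(4,3)·0.94^3·0.06^1 = 0.199340
C(4,4)·0.94^4·0.06^0 = 0.780749
Sum = 0.9801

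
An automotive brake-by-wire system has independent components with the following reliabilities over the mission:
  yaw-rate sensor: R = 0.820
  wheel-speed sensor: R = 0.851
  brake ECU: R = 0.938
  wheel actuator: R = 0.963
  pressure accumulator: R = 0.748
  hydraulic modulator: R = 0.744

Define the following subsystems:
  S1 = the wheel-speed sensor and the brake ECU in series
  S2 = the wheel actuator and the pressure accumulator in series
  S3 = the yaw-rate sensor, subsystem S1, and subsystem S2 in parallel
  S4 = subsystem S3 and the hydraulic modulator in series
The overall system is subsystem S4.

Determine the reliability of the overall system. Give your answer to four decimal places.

Series (wheel-speed sensor and brake ECU): 0.851000 × 0.938000 = 0.798238
Series (wheel actuator and pressure accumulator): 0.963000 × 0.748000 = 0.720324
Parallel (yaw-rate sensor, [0.798238], and [0.720324]): 1 − (1 − 0.820000)(1 − 0.798238)(1 − 0.720324) = 0.989843
Series ([0.989843] and hydraulic modulator): 0.989843 × 0.744000 = 0.7364

0.7364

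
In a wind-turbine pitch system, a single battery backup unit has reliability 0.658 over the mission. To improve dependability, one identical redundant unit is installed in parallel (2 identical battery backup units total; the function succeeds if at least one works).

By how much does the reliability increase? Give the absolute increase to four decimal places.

R_before = 0.658
R_after = 1 − (1 − 0.658)^2 = 0.8830
ΔR = 0.8830 − 0.658 = 0.2250

0.2250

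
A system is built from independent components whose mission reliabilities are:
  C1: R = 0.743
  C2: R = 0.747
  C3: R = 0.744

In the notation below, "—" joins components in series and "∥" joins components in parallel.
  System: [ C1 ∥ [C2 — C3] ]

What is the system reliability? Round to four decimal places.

0.8858

Series (C2 and C3): 0.747000 × 0.744000 = 0.555768
Parallel (C1 and [0.555768]): 1 − (1 − 0.743000)(1 − 0.555768) = 0.8858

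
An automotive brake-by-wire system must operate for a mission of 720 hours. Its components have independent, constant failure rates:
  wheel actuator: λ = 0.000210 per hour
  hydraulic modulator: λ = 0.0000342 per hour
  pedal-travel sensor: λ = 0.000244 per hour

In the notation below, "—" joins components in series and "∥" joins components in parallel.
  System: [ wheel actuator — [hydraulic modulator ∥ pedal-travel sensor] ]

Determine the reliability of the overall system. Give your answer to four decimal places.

0.8563

R(wheel actuator) = exp(−0.000210 × 720) = 0.859676
R(hydraulic modulator) = exp(−0.0000342 × 720) = 0.975677
R(pedal-travel sensor) = exp(−0.000244 × 720) = 0.838886
Parallel (hydraulic modulator and pedal-travel sensor): 1 − (1 − 0.975677)(1 − 0.838886) = 0.996081
Series (wheel actuator and [0.996081]): 0.859676 × 0.996081 = 0.8563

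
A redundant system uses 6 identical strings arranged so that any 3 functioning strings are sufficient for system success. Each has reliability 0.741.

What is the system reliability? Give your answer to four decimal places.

R = Σ_{i=3}^{6} C(6,i) p^i (1−p)^{6−i} with p = 0.741
C(6,3)·0.741^3·0.259^3 = 0.141379
C(6,4)·0.741^4·0.259^2 = 0.303364
C(6,5)·0.741^5·0.259^1 = 0.347170
C(6,6)·0.741^6·0.259^0 = 0.165542
Sum = 0.9575

0.9575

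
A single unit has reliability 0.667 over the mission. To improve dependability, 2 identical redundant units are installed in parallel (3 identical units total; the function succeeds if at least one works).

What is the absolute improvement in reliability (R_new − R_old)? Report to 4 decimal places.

0.2961

R_before = 0.667
R_after = 1 − (1 − 0.667)^3 = 0.9631
ΔR = 0.9631 − 0.667 = 0.2961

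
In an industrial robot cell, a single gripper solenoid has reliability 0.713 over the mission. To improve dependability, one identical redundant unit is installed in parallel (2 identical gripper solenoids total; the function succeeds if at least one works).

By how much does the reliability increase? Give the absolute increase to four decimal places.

R_before = 0.713
R_after = 1 − (1 − 0.713)^2 = 0.9176
ΔR = 0.9176 − 0.713 = 0.2046

0.2046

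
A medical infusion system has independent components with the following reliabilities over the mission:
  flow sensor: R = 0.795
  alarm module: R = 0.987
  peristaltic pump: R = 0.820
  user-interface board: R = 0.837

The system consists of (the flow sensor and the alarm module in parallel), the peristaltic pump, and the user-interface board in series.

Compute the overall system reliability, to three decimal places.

Parallel (flow sensor and alarm module): 1 − (1 − 0.79500)(1 − 0.98700) = 0.99734
Series ([0.99734], peristaltic pump, and user-interface board): 0.99734 × 0.82000 × 0.83700 = 0.685

0.685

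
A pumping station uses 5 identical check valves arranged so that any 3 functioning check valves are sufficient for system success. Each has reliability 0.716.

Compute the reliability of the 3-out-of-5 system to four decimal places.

0.8574

R = Σ_{i=3}^{5} C(5,i) p^i (1−p)^{5−i} with p = 0.716
C(5,3)·0.716^3·0.284^2 = 0.296057
C(5,4)·0.716^4·0.284^1 = 0.373199
C(5,5)·0.716^5·0.284^0 = 0.188176
Sum = 0.8574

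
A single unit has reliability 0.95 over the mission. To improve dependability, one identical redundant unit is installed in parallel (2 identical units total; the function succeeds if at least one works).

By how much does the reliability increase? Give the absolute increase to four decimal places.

R_before = 0.95
R_after = 1 − (1 − 0.95)^2 = 0.9975
ΔR = 0.9975 − 0.95 = 0.0475

0.0475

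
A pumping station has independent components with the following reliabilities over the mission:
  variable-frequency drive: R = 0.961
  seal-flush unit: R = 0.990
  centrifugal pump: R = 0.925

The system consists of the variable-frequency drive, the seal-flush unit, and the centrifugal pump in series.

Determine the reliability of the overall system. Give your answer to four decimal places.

Series (variable-frequency drive, seal-flush unit, and centrifugal pump): 0.961000 × 0.990000 × 0.925000 = 0.8800

0.8800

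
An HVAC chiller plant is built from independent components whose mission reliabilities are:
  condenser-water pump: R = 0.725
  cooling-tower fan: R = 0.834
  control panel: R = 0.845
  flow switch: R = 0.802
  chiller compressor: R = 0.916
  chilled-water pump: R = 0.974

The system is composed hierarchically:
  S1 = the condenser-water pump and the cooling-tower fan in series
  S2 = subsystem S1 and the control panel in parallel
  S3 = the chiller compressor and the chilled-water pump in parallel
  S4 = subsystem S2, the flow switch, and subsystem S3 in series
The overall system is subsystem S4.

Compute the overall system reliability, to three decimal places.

0.751

Series (condenser-water pump and cooling-tower fan): 0.72500 × 0.83400 = 0.60465
Parallel ([0.60465] and control panel): 1 − (1 − 0.60465)(1 − 0.84500) = 0.93872
Parallel (chiller compressor and chilled-water pump): 1 − (1 − 0.91600)(1 − 0.97400) = 0.99782
Series ([0.93872], flow switch, and [0.99782]): 0.93872 × 0.80200 × 0.99782 = 0.751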